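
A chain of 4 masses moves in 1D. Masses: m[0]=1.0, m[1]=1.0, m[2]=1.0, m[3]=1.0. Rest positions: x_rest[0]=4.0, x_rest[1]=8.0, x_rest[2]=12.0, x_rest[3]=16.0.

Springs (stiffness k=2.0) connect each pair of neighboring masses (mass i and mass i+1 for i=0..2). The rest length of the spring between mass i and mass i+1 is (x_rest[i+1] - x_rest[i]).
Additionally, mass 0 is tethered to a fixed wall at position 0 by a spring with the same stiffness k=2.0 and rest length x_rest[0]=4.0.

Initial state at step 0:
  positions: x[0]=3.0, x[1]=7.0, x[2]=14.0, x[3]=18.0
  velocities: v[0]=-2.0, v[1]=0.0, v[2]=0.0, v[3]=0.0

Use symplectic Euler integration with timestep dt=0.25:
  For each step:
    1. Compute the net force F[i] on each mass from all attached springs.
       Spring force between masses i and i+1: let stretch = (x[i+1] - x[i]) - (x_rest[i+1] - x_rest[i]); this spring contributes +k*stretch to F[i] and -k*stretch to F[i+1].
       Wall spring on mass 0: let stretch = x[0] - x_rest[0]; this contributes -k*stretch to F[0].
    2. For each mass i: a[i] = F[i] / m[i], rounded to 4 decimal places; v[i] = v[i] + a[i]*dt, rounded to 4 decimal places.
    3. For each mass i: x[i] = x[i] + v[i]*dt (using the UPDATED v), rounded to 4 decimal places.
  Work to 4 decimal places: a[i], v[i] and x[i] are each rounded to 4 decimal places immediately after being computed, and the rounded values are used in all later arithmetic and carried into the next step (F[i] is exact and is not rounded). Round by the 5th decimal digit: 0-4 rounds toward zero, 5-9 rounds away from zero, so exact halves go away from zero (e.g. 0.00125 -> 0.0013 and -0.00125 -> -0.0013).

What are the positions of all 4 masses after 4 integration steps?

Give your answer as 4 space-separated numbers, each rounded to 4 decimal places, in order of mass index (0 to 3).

Answer: 3.3882 8.7571 11.9453 17.4499

Derivation:
Step 0: x=[3.0000 7.0000 14.0000 18.0000] v=[-2.0000 0.0000 0.0000 0.0000]
Step 1: x=[2.6250 7.3750 13.6250 18.0000] v=[-1.5000 1.5000 -1.5000 0.0000]
Step 2: x=[2.5156 7.9375 13.0156 17.9531] v=[-0.4375 2.2500 -2.4375 -0.1875]
Step 3: x=[2.7695 8.4570 12.3887 17.7890] v=[1.0157 2.0781 -2.5078 -0.6563]
Step 4: x=[3.3882 8.7571 11.9453 17.4499] v=[2.4747 1.2002 -1.7735 -1.3565]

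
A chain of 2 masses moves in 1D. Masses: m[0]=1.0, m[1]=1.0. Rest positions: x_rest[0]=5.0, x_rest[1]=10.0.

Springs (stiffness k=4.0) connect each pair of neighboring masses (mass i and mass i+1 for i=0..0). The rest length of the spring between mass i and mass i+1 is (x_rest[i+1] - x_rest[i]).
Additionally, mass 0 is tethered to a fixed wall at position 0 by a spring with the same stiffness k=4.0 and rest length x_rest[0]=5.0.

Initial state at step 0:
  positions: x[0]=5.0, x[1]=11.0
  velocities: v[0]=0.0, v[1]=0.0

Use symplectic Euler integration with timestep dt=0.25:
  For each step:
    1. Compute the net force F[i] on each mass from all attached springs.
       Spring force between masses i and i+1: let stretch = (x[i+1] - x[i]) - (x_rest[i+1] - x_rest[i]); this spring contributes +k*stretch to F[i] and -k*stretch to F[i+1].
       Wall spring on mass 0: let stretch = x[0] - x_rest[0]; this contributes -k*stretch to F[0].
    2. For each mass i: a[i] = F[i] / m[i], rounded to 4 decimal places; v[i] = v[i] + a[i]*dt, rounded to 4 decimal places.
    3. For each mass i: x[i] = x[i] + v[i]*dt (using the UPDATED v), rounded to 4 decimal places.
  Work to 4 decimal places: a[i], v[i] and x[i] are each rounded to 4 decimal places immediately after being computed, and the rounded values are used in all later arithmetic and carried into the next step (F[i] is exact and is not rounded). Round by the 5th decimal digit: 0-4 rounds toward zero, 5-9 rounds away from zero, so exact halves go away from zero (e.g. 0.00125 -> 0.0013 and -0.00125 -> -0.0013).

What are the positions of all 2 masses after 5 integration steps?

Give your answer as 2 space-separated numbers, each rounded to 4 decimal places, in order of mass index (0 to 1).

Answer: 5.0030 9.8613

Derivation:
Step 0: x=[5.0000 11.0000] v=[0.0000 0.0000]
Step 1: x=[5.2500 10.7500] v=[1.0000 -1.0000]
Step 2: x=[5.5625 10.3750] v=[1.2500 -1.5000]
Step 3: x=[5.6875 10.0469] v=[0.5000 -1.3125]
Step 4: x=[5.4805 9.8789] v=[-0.8281 -0.6719]
Step 5: x=[5.0030 9.8613] v=[-1.9102 -0.0703]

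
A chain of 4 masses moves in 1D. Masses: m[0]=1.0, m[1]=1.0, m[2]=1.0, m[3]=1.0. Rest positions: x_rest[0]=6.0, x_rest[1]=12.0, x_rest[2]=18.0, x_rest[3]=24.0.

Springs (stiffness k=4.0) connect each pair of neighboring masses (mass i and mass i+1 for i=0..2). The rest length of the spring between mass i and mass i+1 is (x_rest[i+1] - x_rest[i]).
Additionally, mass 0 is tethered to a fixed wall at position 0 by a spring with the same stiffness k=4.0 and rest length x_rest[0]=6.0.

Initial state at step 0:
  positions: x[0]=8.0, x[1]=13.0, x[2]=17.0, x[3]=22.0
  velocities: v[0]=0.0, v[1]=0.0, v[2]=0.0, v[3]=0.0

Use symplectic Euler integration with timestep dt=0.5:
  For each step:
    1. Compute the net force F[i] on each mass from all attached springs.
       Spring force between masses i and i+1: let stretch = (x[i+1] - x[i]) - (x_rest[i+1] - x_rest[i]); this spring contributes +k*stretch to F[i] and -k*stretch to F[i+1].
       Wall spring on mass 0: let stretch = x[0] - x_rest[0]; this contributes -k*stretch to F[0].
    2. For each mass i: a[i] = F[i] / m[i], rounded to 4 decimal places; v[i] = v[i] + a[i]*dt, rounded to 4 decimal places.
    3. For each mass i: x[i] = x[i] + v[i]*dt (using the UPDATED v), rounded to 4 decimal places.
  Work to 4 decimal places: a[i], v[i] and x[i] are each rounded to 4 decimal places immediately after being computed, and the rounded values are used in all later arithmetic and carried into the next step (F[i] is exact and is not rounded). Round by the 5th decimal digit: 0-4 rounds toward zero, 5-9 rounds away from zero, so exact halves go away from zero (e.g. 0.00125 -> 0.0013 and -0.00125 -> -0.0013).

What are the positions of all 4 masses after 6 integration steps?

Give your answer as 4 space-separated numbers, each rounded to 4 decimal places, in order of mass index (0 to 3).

Step 0: x=[8.0000 13.0000 17.0000 22.0000] v=[0.0000 0.0000 0.0000 0.0000]
Step 1: x=[5.0000 12.0000 18.0000 23.0000] v=[-6.0000 -2.0000 2.0000 2.0000]
Step 2: x=[4.0000 10.0000 18.0000 25.0000] v=[-2.0000 -4.0000 0.0000 4.0000]
Step 3: x=[5.0000 10.0000 17.0000 26.0000] v=[2.0000 0.0000 -2.0000 2.0000]
Step 4: x=[6.0000 12.0000 18.0000 24.0000] v=[2.0000 4.0000 2.0000 -4.0000]
Step 5: x=[7.0000 14.0000 19.0000 22.0000] v=[2.0000 4.0000 2.0000 -4.0000]
Step 6: x=[8.0000 14.0000 18.0000 23.0000] v=[2.0000 0.0000 -2.0000 2.0000]

Answer: 8.0000 14.0000 18.0000 23.0000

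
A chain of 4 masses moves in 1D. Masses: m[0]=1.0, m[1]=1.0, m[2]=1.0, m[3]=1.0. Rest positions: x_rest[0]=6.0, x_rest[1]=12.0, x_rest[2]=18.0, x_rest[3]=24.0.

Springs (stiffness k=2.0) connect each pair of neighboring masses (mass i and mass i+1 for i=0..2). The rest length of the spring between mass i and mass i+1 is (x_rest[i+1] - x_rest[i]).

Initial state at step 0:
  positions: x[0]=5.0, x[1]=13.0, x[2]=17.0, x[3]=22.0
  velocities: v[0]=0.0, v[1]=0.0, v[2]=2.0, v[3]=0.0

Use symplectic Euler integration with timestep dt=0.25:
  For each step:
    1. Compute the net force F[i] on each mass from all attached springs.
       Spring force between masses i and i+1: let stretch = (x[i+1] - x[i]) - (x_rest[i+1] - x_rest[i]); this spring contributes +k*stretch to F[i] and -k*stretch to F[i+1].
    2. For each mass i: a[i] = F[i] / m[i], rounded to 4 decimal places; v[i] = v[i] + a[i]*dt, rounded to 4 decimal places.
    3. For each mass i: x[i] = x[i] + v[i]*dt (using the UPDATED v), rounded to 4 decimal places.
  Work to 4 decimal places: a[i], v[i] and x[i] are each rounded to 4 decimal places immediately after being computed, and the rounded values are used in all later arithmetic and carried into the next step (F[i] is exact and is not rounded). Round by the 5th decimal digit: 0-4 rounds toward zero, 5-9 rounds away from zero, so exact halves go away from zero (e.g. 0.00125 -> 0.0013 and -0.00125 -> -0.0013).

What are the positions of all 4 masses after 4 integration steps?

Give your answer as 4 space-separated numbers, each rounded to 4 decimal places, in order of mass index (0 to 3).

Answer: 6.3560 10.6045 18.3584 23.6812

Derivation:
Step 0: x=[5.0000 13.0000 17.0000 22.0000] v=[0.0000 0.0000 2.0000 0.0000]
Step 1: x=[5.2500 12.5000 17.6250 22.1250] v=[1.0000 -2.0000 2.5000 0.5000]
Step 2: x=[5.6563 11.7344 18.1719 22.4375] v=[1.6250 -3.0625 2.1875 1.2500]
Step 3: x=[6.0723 11.0137 18.4473 22.9668] v=[1.6641 -2.8828 1.1016 2.1172]
Step 4: x=[6.3560 10.6045 18.3584 23.6812] v=[1.1348 -1.6367 -0.3555 2.8575]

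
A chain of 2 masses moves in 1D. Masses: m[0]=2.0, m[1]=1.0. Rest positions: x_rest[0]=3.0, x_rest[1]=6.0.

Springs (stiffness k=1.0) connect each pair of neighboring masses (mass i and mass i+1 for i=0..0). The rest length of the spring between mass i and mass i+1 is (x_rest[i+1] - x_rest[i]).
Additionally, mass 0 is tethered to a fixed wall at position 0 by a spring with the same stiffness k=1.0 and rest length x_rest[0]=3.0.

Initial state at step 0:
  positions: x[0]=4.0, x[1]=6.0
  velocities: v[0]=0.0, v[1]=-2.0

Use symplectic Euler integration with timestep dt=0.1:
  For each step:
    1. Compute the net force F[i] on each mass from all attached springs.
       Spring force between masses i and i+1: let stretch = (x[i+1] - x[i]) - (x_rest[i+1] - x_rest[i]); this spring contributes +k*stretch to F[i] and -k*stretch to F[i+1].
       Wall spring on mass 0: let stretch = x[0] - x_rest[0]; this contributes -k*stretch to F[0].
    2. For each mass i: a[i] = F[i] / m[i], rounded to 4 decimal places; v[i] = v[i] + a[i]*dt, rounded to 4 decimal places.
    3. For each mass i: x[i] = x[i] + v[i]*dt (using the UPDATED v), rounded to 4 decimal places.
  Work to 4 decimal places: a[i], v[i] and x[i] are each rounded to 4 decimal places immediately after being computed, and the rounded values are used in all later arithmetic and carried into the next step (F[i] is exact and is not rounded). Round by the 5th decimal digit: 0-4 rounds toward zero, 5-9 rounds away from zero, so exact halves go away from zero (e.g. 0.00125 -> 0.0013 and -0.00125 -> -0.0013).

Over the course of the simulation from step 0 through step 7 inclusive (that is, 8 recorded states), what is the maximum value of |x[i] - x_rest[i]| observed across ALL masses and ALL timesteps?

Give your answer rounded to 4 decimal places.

Step 0: x=[4.0000 6.0000] v=[0.0000 -2.0000]
Step 1: x=[3.9900 5.8100] v=[-0.1000 -1.9000]
Step 2: x=[3.9692 5.6318] v=[-0.2085 -1.7820]
Step 3: x=[3.9368 5.4670] v=[-0.3238 -1.6483]
Step 4: x=[3.8924 5.3169] v=[-0.4441 -1.5013]
Step 5: x=[3.8357 5.1825] v=[-0.5675 -1.3438]
Step 6: x=[3.7665 5.0647] v=[-0.6920 -1.1785]
Step 7: x=[3.6850 4.9639] v=[-0.8154 -1.0083]
Max displacement = 1.0361

Answer: 1.0361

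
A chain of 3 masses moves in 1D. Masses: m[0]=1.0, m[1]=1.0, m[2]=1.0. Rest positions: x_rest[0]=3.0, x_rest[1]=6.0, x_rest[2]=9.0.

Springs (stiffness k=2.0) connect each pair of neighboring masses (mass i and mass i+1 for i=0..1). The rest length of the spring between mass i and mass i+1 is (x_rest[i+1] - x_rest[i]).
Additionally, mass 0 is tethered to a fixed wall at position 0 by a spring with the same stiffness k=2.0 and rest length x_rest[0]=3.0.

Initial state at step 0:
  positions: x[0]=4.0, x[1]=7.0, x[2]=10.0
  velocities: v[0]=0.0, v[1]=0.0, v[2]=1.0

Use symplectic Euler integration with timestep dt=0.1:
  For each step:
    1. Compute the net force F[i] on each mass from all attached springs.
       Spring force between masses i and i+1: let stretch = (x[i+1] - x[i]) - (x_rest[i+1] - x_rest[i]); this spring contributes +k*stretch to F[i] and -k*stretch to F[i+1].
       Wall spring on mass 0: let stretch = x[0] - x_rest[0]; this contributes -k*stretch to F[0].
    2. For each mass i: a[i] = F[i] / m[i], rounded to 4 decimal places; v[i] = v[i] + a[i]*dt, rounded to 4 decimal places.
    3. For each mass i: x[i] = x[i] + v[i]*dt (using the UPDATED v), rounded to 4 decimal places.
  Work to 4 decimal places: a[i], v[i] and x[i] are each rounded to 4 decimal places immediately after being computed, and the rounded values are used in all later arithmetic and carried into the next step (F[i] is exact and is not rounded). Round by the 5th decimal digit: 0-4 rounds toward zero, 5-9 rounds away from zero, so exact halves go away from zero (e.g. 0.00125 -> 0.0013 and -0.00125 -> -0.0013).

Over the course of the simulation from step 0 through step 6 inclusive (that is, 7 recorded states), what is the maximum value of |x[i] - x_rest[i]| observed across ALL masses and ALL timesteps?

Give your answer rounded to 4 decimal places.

Step 0: x=[4.0000 7.0000 10.0000] v=[0.0000 0.0000 1.0000]
Step 1: x=[3.9800 7.0000 10.1000] v=[-0.2000 0.0000 1.0000]
Step 2: x=[3.9408 7.0016 10.1980] v=[-0.3920 0.0160 0.9800]
Step 3: x=[3.8840 7.0059 10.2921] v=[-0.5680 0.0431 0.9407]
Step 4: x=[3.8120 7.0135 10.3805] v=[-0.7204 0.0760 0.8835]
Step 5: x=[3.7278 7.0244 10.4615] v=[-0.8425 0.1091 0.8101]
Step 6: x=[3.6349 7.0381 10.5338] v=[-0.9287 0.1372 0.7227]
Max displacement = 1.5338

Answer: 1.5338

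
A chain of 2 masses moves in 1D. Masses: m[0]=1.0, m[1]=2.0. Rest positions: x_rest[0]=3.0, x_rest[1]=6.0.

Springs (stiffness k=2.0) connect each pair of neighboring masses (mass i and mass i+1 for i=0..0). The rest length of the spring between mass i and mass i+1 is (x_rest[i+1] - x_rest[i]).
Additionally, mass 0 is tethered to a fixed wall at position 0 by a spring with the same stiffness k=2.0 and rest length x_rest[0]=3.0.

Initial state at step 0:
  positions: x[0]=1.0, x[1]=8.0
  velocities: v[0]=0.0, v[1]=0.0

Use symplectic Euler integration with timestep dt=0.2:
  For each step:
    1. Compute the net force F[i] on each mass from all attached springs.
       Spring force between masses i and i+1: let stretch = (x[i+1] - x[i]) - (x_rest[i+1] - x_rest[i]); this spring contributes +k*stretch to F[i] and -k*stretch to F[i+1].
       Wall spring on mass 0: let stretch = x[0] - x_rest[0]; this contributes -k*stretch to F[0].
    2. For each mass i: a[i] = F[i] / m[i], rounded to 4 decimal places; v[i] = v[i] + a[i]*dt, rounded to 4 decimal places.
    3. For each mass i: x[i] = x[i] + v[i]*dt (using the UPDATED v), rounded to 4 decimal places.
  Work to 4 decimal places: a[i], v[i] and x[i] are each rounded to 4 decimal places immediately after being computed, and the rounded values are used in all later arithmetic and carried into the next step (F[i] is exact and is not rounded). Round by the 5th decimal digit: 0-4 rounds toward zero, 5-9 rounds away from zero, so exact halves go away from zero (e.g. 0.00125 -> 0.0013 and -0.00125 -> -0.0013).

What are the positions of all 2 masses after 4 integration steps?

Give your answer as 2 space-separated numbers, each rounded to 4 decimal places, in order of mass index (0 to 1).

Answer: 4.5677 6.7526

Derivation:
Step 0: x=[1.0000 8.0000] v=[0.0000 0.0000]
Step 1: x=[1.4800 7.8400] v=[2.4000 -0.8000]
Step 2: x=[2.3504 7.5456] v=[4.3520 -1.4720]
Step 3: x=[3.4484 7.1634] v=[5.4899 -1.9110]
Step 4: x=[4.5677 6.7526] v=[5.5965 -2.0540]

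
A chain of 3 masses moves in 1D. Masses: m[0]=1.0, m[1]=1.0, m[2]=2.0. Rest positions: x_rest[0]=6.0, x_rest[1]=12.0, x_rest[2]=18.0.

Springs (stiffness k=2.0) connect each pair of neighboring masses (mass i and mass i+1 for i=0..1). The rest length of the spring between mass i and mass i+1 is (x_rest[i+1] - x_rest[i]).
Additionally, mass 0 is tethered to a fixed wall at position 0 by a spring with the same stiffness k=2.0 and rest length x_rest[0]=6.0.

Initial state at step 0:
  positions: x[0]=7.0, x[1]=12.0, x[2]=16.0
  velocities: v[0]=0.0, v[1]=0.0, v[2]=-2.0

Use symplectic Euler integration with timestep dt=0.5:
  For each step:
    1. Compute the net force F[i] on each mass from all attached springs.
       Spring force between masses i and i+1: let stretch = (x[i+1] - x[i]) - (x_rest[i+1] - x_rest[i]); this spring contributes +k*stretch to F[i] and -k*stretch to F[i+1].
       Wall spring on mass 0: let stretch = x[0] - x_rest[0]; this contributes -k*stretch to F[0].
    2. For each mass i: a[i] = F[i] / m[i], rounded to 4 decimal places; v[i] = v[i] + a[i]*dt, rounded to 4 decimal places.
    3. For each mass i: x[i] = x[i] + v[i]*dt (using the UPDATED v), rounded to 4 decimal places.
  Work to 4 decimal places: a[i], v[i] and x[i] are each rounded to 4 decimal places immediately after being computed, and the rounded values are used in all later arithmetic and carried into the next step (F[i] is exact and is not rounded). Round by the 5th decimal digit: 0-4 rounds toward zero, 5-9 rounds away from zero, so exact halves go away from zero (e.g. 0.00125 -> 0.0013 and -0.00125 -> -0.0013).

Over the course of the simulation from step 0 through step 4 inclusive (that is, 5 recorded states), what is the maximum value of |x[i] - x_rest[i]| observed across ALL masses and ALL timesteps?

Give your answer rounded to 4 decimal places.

Step 0: x=[7.0000 12.0000 16.0000] v=[0.0000 0.0000 -2.0000]
Step 1: x=[6.0000 11.5000 15.5000] v=[-2.0000 -1.0000 -1.0000]
Step 2: x=[4.7500 10.2500 15.5000] v=[-2.5000 -2.5000 0.0000]
Step 3: x=[3.8750 8.8750 15.6875] v=[-1.7500 -2.7500 0.3750]
Step 4: x=[3.5625 8.4063 15.6719] v=[-0.6250 -0.9375 -0.0313]
Max displacement = 3.5937

Answer: 3.5937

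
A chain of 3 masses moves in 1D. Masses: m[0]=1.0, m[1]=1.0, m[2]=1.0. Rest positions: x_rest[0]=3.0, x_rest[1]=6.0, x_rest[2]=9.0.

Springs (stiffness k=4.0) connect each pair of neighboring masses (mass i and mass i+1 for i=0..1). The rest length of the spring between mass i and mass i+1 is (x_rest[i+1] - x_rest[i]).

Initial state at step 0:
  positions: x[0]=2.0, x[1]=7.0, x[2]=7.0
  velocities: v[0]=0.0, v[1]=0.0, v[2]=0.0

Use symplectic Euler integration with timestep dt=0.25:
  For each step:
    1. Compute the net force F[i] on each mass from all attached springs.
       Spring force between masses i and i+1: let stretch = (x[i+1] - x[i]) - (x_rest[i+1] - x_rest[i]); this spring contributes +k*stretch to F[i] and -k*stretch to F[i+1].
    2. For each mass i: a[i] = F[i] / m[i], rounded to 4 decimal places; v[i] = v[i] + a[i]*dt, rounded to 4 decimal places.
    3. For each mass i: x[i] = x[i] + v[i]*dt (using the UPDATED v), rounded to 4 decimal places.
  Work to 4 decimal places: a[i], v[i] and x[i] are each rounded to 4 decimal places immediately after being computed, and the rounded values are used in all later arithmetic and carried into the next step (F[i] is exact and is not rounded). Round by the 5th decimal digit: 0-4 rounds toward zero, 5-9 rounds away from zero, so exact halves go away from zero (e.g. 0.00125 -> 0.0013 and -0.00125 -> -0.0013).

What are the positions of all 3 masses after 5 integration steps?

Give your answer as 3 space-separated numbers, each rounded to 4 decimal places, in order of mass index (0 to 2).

Answer: 1.6544 5.7256 8.6201

Derivation:
Step 0: x=[2.0000 7.0000 7.0000] v=[0.0000 0.0000 0.0000]
Step 1: x=[2.5000 5.7500 7.7500] v=[2.0000 -5.0000 3.0000]
Step 2: x=[3.0625 4.1875 8.7500] v=[2.2500 -6.2500 4.0000]
Step 3: x=[3.1563 3.4844 9.3594] v=[0.3750 -2.8125 2.4375]
Step 4: x=[2.5821 4.1680 9.2500] v=[-2.2969 2.7344 -0.4375]
Step 5: x=[1.6544 5.7256 8.6201] v=[-3.7110 6.2305 -2.5195]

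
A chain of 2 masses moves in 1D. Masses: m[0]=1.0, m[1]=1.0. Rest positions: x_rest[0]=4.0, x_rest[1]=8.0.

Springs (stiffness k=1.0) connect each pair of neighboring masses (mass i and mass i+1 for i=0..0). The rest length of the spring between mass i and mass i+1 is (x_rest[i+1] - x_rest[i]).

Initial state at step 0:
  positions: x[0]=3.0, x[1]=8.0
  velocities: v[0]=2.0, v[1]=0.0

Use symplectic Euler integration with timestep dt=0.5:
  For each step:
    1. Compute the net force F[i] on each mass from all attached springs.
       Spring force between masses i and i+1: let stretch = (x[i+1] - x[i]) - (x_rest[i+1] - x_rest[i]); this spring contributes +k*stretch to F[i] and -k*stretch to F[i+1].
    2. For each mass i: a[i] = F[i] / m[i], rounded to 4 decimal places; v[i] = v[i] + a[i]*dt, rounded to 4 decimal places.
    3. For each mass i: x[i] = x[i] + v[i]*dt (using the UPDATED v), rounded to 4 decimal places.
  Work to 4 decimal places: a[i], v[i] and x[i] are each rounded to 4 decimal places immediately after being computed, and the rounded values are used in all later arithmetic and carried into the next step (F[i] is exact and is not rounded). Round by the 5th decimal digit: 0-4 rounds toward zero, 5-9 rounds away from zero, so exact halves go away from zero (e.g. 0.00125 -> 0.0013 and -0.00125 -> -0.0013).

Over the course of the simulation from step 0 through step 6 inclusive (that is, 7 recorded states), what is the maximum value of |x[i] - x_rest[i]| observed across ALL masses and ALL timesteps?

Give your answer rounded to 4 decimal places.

Step 0: x=[3.0000 8.0000] v=[2.0000 0.0000]
Step 1: x=[4.2500 7.7500] v=[2.5000 -0.5000]
Step 2: x=[5.3750 7.6250] v=[2.2500 -0.2500]
Step 3: x=[6.0625 7.9375] v=[1.3750 0.6250]
Step 4: x=[6.2188 8.7813] v=[0.3125 1.6875]
Step 5: x=[6.0157 9.9845] v=[-0.4063 2.4063]
Step 6: x=[5.8048 11.1955] v=[-0.4219 2.4219]
Max displacement = 3.1955

Answer: 3.1955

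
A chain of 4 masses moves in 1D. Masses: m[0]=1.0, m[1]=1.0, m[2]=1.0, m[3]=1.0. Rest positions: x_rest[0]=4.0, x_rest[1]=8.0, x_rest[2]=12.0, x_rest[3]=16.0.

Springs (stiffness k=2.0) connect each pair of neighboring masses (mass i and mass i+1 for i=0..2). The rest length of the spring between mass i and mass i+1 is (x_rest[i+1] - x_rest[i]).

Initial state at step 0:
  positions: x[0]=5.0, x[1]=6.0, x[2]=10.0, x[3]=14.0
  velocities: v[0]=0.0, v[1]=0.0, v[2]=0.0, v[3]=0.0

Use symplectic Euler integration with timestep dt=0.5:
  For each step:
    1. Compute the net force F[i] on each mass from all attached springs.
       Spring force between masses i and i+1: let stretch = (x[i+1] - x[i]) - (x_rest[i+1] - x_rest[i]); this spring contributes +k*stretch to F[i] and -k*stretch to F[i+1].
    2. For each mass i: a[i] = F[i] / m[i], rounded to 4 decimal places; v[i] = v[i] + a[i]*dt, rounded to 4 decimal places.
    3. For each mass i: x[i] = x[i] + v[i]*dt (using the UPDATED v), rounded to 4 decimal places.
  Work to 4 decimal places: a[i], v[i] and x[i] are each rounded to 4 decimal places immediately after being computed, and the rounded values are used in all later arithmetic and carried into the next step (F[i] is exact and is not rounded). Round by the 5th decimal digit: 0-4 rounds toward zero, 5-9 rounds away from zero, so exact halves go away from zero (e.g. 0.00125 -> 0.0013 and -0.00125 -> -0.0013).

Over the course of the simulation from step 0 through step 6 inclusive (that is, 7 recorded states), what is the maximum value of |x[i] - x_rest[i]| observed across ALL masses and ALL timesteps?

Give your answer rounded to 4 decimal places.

Answer: 2.5625

Derivation:
Step 0: x=[5.0000 6.0000 10.0000 14.0000] v=[0.0000 0.0000 0.0000 0.0000]
Step 1: x=[3.5000 7.5000 10.0000 14.0000] v=[-3.0000 3.0000 0.0000 0.0000]
Step 2: x=[2.0000 8.2500 10.7500 14.0000] v=[-3.0000 1.5000 1.5000 0.0000]
Step 3: x=[1.6250 7.1250 11.8750 14.3750] v=[-0.7500 -2.2500 2.2500 0.7500]
Step 4: x=[2.0000 5.6250 11.8750 15.5000] v=[0.7500 -3.0000 0.0000 2.2500]
Step 5: x=[2.1875 5.4375 10.5625 16.8125] v=[0.3750 -0.3750 -2.6250 2.6250]
Step 6: x=[2.0000 6.1875 9.8125 17.0000] v=[-0.3750 1.5000 -1.5000 0.3750]
Max displacement = 2.5625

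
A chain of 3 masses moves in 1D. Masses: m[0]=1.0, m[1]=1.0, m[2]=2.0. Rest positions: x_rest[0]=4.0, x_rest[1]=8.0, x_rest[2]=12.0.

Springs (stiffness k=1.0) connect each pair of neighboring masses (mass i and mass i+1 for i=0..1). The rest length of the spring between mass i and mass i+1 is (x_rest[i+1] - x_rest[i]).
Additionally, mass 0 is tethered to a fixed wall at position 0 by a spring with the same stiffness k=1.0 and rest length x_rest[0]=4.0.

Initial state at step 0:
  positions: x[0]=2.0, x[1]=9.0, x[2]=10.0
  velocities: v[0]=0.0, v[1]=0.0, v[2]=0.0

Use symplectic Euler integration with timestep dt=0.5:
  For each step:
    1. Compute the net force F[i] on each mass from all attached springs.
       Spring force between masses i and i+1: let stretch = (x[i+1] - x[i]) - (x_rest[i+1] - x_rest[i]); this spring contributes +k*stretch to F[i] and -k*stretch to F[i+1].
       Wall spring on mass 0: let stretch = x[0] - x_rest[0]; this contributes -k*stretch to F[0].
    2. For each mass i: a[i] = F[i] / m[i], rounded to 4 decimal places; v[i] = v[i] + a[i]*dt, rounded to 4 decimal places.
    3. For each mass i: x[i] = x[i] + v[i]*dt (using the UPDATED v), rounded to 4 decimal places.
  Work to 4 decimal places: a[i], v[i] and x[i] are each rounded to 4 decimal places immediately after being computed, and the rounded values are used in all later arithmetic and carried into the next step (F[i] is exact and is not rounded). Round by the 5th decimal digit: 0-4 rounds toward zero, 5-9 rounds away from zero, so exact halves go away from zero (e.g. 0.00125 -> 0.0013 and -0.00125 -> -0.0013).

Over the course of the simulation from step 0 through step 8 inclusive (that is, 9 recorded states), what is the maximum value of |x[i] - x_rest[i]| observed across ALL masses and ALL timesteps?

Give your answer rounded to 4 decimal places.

Answer: 3.1054

Derivation:
Step 0: x=[2.0000 9.0000 10.0000] v=[0.0000 0.0000 0.0000]
Step 1: x=[3.2500 7.5000 10.3750] v=[2.5000 -3.0000 0.7500]
Step 2: x=[4.7500 5.6563 10.8907] v=[3.0000 -3.6875 1.0313]
Step 3: x=[5.2891 4.8946 11.2521] v=[1.0782 -1.5235 0.7227]
Step 4: x=[4.4073 5.8209 11.3188] v=[-1.7636 1.8525 0.1333]
Step 5: x=[2.7771 7.7683 11.1982] v=[-3.2605 3.8947 -0.2412]
Step 6: x=[1.7004 9.3254 11.1489] v=[-2.1535 3.1141 -0.0987]
Step 7: x=[2.1048 9.4321 11.3717] v=[0.8088 0.2134 0.4455]
Step 8: x=[3.8149 8.1919 11.8520] v=[3.4201 -2.4805 0.9606]
Max displacement = 3.1054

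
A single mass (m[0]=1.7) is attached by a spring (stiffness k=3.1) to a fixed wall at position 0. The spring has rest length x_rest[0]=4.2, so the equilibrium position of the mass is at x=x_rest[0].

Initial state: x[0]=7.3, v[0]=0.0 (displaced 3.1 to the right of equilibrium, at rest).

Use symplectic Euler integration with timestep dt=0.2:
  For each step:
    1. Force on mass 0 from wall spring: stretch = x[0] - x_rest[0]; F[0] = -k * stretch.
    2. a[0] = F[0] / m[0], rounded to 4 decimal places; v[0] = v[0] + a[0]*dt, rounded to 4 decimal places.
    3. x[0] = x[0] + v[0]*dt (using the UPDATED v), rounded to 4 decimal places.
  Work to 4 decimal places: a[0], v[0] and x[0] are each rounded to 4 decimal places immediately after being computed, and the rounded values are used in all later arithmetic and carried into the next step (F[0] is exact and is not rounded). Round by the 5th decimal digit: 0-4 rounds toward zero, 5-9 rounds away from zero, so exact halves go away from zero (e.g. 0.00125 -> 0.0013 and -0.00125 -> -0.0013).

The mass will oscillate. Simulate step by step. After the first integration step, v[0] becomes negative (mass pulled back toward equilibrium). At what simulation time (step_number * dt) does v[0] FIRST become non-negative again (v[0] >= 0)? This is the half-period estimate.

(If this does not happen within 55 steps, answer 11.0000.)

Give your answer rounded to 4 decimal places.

Step 0: x=[7.3000] v=[0.0000]
Step 1: x=[7.0739] v=[-1.1306]
Step 2: x=[6.6382] v=[-2.1787]
Step 3: x=[6.0246] v=[-3.0679]
Step 4: x=[5.2779] v=[-3.7333]
Step 5: x=[4.4526] v=[-4.1264]
Step 6: x=[3.6089] v=[-4.2185]
Step 7: x=[2.8083] v=[-4.0029]
Step 8: x=[2.1092] v=[-3.4953]
Step 9: x=[1.5626] v=[-2.7328]
Step 10: x=[1.2084] v=[-1.7709]
Step 11: x=[1.0724] v=[-0.6798]
Step 12: x=[1.1646] v=[0.4609]
First v>=0 after going negative at step 12, time=2.4000

Answer: 2.4000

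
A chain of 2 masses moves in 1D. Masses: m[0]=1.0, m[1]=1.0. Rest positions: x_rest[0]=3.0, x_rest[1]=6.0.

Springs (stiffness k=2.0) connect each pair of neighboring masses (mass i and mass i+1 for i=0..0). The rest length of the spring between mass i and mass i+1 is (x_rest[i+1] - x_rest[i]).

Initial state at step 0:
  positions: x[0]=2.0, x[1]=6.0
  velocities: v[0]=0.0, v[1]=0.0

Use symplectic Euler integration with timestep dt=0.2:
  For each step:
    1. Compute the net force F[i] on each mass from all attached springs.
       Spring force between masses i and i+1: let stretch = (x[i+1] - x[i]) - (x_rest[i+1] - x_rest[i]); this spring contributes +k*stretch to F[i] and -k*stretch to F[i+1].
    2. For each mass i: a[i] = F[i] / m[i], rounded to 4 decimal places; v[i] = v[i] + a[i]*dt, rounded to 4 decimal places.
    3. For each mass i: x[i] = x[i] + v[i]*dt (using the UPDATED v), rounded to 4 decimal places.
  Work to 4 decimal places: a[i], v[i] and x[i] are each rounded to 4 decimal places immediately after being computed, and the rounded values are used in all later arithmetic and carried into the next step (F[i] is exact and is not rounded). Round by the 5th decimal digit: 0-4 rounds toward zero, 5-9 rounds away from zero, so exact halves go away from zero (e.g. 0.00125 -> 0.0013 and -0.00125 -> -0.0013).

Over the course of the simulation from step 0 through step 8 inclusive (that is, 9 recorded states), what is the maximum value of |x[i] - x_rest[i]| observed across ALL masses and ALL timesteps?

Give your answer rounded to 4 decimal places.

Step 0: x=[2.0000 6.0000] v=[0.0000 0.0000]
Step 1: x=[2.0800 5.9200] v=[0.4000 -0.4000]
Step 2: x=[2.2272 5.7728] v=[0.7360 -0.7360]
Step 3: x=[2.4180 5.5820] v=[0.9542 -0.9542]
Step 4: x=[2.6220 5.3780] v=[1.0198 -1.0198]
Step 5: x=[2.8064 5.1936] v=[0.9222 -0.9222]
Step 6: x=[2.9418 5.0582] v=[0.6771 -0.6771]
Step 7: x=[3.0065 4.9935] v=[0.3237 -0.3237]
Step 8: x=[2.9902 5.0098] v=[-0.0815 0.0815]
Max displacement = 1.0065

Answer: 1.0065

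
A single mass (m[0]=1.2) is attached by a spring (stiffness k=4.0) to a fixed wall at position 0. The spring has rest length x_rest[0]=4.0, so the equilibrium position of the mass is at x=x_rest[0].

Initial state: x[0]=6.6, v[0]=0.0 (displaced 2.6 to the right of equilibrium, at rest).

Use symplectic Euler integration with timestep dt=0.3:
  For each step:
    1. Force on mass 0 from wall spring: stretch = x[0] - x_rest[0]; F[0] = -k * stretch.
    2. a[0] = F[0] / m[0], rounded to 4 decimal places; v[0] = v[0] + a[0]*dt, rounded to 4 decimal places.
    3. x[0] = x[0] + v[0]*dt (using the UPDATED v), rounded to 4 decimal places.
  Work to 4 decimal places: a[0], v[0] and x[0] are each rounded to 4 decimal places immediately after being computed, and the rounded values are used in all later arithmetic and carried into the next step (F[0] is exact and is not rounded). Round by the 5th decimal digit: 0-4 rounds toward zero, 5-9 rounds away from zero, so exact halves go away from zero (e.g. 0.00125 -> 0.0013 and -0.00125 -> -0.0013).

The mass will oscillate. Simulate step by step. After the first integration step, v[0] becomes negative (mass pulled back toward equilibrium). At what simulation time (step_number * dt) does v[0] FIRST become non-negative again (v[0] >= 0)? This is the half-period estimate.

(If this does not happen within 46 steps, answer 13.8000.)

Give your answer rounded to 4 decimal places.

Answer: 1.8000

Derivation:
Step 0: x=[6.6000] v=[0.0000]
Step 1: x=[5.8200] v=[-2.6000]
Step 2: x=[4.4940] v=[-4.4200]
Step 3: x=[3.0198] v=[-4.9140]
Step 4: x=[1.8397] v=[-3.9338]
Step 5: x=[1.3077] v=[-1.7735]
Step 6: x=[1.5833] v=[0.9188]
First v>=0 after going negative at step 6, time=1.8000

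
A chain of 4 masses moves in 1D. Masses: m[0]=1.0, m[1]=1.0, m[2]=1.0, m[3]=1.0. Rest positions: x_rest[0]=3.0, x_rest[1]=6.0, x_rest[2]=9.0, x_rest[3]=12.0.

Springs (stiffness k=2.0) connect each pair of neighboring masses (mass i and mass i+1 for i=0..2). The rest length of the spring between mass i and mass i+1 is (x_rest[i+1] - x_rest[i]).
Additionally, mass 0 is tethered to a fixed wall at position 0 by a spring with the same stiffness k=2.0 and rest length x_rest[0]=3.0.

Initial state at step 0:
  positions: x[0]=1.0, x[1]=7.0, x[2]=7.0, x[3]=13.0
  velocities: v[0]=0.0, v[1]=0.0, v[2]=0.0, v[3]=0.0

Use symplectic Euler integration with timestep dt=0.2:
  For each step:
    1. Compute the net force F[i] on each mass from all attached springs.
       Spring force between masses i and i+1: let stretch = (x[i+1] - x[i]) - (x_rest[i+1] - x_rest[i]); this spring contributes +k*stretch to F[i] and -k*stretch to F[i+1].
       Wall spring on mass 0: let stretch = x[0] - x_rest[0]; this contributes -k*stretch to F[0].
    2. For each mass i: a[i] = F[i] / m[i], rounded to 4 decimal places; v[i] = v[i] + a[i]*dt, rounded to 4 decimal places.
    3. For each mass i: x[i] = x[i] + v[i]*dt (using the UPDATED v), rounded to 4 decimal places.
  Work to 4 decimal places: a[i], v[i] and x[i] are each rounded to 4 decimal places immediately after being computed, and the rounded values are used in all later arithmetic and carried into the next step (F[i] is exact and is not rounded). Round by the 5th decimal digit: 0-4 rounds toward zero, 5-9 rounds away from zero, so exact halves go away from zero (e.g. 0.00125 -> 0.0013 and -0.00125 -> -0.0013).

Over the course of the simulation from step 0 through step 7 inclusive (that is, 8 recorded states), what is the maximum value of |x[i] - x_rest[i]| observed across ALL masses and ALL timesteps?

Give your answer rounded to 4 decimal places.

Answer: 2.1326

Derivation:
Step 0: x=[1.0000 7.0000 7.0000 13.0000] v=[0.0000 0.0000 0.0000 0.0000]
Step 1: x=[1.4000 6.5200 7.4800 12.7600] v=[2.0000 -2.4000 2.4000 -1.2000]
Step 2: x=[2.0976 5.7072 8.3056 12.3376] v=[3.4880 -4.0640 4.1280 -2.1120]
Step 3: x=[2.9162 4.8135 9.2459 11.8326] v=[4.0928 -4.4685 4.7014 -2.5248]
Step 4: x=[3.6532 4.1226 10.0385 11.3607] v=[3.6852 -3.4545 3.9631 -2.3595]
Step 5: x=[4.1355 3.8674 10.4636 11.0230] v=[2.4117 -1.2759 2.1256 -1.6884]
Step 6: x=[4.2656 4.1614 10.4058 10.8806] v=[0.6503 1.4698 -0.2891 -0.7122]
Step 7: x=[4.0461 4.9632 9.8864 10.9402] v=[-1.0976 4.0092 -2.5969 0.2979]
Max displacement = 2.1326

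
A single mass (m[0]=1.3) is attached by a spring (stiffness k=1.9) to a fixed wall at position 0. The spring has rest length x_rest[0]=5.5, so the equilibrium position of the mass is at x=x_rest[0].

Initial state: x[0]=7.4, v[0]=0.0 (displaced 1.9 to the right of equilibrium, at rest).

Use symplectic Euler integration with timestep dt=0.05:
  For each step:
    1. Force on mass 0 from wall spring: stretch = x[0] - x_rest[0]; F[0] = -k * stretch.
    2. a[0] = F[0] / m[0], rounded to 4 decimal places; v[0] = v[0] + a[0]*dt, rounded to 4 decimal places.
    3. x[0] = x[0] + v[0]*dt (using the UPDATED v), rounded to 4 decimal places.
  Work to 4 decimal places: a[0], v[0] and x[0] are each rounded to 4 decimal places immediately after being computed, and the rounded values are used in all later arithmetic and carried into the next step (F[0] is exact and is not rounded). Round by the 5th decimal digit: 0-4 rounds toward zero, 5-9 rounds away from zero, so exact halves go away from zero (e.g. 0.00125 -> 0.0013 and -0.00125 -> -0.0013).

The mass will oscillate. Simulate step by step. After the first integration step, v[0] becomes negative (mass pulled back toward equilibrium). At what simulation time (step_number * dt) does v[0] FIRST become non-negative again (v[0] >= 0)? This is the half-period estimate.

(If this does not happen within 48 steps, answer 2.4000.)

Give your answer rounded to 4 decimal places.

Answer: 2.4000

Derivation:
Step 0: x=[7.4000] v=[0.0000]
Step 1: x=[7.3931] v=[-0.1388]
Step 2: x=[7.3792] v=[-0.2771]
Step 3: x=[7.3585] v=[-0.4144]
Step 4: x=[7.3310] v=[-0.5502]
Step 5: x=[7.2968] v=[-0.6840]
Step 6: x=[7.2560] v=[-0.8153]
Step 7: x=[7.2088] v=[-0.9436]
Step 8: x=[7.1554] v=[-1.0685]
Step 9: x=[7.0959] v=[-1.1895]
Step 10: x=[7.0306] v=[-1.3061]
Step 11: x=[6.9597] v=[-1.4180]
Step 12: x=[6.8835] v=[-1.5247]
Step 13: x=[6.8022] v=[-1.6258]
Step 14: x=[6.7162] v=[-1.7210]
Step 15: x=[6.6257] v=[-1.8099]
Step 16: x=[6.5311] v=[-1.8922]
Step 17: x=[6.4327] v=[-1.9676]
Step 18: x=[6.3309] v=[-2.0358]
Step 19: x=[6.2261] v=[-2.0965]
Step 20: x=[6.1186] v=[-2.1496]
Step 21: x=[6.0089] v=[-2.1948]
Step 22: x=[5.8973] v=[-2.2320]
Step 23: x=[5.7843] v=[-2.2610]
Step 24: x=[5.6702] v=[-2.2818]
Step 25: x=[5.5555] v=[-2.2942]
Step 26: x=[5.4406] v=[-2.2983]
Step 27: x=[5.3259] v=[-2.2940]
Step 28: x=[5.2118] v=[-2.2813]
Step 29: x=[5.0988] v=[-2.2602]
Step 30: x=[4.9873] v=[-2.2309]
Step 31: x=[4.8776] v=[-2.1934]
Step 32: x=[4.7702] v=[-2.1479]
Step 33: x=[4.6655] v=[-2.0946]
Step 34: x=[4.5638] v=[-2.0336]
Step 35: x=[4.4655] v=[-1.9652]
Step 36: x=[4.3710] v=[-1.8896]
Step 37: x=[4.2806] v=[-1.8071]
Step 38: x=[4.1947] v=[-1.7180]
Step 39: x=[4.1136] v=[-1.6226]
Step 40: x=[4.0375] v=[-1.5213]
Step 41: x=[3.9668] v=[-1.4144]
Step 42: x=[3.9017] v=[-1.3024]
Step 43: x=[3.8424] v=[-1.1856]
Step 44: x=[3.7892] v=[-1.0645]
Step 45: x=[3.7422] v=[-0.9395]
Step 46: x=[3.7017] v=[-0.8110]
Step 47: x=[3.6677] v=[-0.6796]
Step 48: x=[3.6404] v=[-0.5457]
v[0] did not become non-negative within 48 steps; using fallback time=2.4000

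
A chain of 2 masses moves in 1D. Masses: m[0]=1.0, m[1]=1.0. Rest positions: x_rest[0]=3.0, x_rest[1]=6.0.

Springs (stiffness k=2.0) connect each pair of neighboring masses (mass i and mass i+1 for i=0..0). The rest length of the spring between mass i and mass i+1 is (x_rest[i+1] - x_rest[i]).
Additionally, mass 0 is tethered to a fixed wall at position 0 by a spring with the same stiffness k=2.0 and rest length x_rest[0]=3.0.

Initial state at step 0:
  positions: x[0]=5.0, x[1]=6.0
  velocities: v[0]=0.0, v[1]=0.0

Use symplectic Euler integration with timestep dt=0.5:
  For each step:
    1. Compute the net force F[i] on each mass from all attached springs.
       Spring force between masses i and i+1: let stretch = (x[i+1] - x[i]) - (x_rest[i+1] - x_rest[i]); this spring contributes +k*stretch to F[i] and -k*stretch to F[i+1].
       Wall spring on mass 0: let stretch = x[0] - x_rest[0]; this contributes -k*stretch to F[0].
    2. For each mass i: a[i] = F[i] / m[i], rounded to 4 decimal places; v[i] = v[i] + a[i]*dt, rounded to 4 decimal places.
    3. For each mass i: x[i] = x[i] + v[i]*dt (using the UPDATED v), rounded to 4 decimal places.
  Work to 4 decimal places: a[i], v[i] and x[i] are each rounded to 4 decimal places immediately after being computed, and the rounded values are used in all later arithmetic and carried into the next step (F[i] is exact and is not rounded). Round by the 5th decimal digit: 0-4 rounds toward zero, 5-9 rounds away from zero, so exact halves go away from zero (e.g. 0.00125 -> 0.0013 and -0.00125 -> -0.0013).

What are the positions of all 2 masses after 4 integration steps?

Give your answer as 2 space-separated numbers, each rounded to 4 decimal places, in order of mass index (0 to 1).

Step 0: x=[5.0000 6.0000] v=[0.0000 0.0000]
Step 1: x=[3.0000 7.0000] v=[-4.0000 2.0000]
Step 2: x=[1.5000 7.5000] v=[-3.0000 1.0000]
Step 3: x=[2.2500 6.5000] v=[1.5000 -2.0000]
Step 4: x=[4.0000 4.8750] v=[3.5000 -3.2500]

Answer: 4.0000 4.8750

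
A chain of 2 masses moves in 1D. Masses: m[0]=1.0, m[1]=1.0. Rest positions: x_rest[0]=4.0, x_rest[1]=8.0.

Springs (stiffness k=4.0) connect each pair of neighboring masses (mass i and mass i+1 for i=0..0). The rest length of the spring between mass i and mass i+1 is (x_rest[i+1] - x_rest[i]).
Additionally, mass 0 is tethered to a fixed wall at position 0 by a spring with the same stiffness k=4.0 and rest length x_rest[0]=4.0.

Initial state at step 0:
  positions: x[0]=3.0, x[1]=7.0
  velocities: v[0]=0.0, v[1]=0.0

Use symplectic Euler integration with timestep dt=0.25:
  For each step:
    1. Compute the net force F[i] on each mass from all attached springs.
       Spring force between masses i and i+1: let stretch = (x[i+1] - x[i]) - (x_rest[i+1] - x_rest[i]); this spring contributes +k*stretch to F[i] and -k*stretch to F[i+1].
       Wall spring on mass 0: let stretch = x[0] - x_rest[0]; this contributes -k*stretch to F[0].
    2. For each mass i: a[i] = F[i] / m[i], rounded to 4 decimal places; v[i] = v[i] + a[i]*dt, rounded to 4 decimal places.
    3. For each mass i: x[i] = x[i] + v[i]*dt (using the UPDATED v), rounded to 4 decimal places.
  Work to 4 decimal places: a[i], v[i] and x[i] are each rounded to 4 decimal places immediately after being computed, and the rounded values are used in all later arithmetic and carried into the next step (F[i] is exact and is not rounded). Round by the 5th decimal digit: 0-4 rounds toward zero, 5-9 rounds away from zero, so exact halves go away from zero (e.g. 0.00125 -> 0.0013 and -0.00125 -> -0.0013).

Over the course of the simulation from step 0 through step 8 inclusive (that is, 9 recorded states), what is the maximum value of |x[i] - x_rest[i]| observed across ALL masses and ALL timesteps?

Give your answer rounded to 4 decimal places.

Answer: 1.1682

Derivation:
Step 0: x=[3.0000 7.0000] v=[0.0000 0.0000]
Step 1: x=[3.2500 7.0000] v=[1.0000 0.0000]
Step 2: x=[3.6250 7.0625] v=[1.5000 0.2500]
Step 3: x=[3.9531 7.2656] v=[1.3125 0.8125]
Step 4: x=[4.1211 7.6406] v=[0.6719 1.5000]
Step 5: x=[4.1387 8.1357] v=[0.0703 1.9805]
Step 6: x=[4.1209 8.6316] v=[-0.0714 1.9835]
Step 7: x=[4.2005 8.9998] v=[0.3184 1.4728]
Step 8: x=[4.4298 9.1682] v=[0.9172 0.6735]
Max displacement = 1.1682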